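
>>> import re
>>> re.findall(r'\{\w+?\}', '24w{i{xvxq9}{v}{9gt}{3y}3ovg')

Scanning left to right: at [5:12] → '{xvxq9}'; at [12:15] → '{v}'; at [15:20] → '{9gt}'; at [20:24] → '{3y}'.
Since nothing is captured, `findall` lists the 4 matched substrings directly.

['{xvxq9}', '{v}', '{9gt}', '{3y}']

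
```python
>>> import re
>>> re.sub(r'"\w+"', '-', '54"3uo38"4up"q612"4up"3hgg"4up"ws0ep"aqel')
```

'54-4up-4up-4up-aqel'

Matches: at [2:9] → '"3uo38"'; at [12:18] → '"q612"'; at [21:27] → '"3hgg"'; at [30:37] → '"ws0ep"'.
Every occurrence is swapped for '-'.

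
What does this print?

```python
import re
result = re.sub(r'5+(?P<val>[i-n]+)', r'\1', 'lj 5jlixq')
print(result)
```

This matches one or more of a literal '5'; then one or more of a character in [i-n] (captured as 'val').
`\1` in the replacement pulls in group 1's text for each match.

lj jlixq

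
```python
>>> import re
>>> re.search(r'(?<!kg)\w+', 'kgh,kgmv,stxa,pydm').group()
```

The negative lookaround is zero-width — it rules out positions where the adjacent text would match, without consuming anything.
The match spans [0:3] → 'kgh'.

'kgh'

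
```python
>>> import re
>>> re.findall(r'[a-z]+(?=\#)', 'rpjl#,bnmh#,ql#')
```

['rpjl', 'bnmh', 'ql']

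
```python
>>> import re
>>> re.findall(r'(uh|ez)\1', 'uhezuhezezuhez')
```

['ez']

After group 1 captures some text, `\1` only succeeds where that same text appears again.
Walking the string: at [6:10] match 'ezez', group 1 = 'ez'.
One capturing group, so `findall` returns just the captured substring from the one match — 1 in all.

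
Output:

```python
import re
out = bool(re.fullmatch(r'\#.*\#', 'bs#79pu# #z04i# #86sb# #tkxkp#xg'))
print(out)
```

`re.fullmatch` requires the pattern to consume the entire string.
Here the string isn't matched end-to-end, so the call returns None, and `bool(None)` is False.

False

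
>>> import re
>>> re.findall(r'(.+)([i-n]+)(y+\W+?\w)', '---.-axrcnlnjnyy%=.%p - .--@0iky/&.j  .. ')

[('---.-axrcnlnjnyy%=.%p - .--@0i', 'k', 'y/&.j')]

The pattern matches one or more of any character (captured); then one or more of a character in [i-n] (captured); then one or more of the literal 'y', then one or more of a non-word character (lazy), then a word character (captured).
Walking the string: at [0:36] match '---.-axrcnlnjnyy%=.%p - .--@0iky/&.j', groups = ('---.-axrcnlnjnyy%=.%p - .--@0i', 'k', 'y/&.j').
`findall` packs the 3 group values into a tuple for every match.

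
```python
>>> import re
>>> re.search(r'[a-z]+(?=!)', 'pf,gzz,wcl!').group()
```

'wcl'

The lookaround is zero-width — it requires the adjacent text to match without consuming it, so the asserted text isn't part of the match.
The match spans [7:10] → 'wcl'.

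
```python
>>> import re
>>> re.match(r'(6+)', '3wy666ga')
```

None

`match` is anchored at position 0; if the pattern doesn't fit there, it returns None.
Here position 0 doesn't satisfy it, so the call returns None.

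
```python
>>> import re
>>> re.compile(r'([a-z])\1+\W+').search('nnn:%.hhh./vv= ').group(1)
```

'n'

`\1` has to match the exact text group 1 already captured.
Unlike `match`, `search` isn't anchored — it looks for the pattern anywhere in the string.
The match spans [0:6] → 'nnn:%.'.
Captured: group 1 = 'n'.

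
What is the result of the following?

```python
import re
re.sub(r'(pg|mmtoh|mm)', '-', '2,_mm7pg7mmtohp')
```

'2,_-7-7-p'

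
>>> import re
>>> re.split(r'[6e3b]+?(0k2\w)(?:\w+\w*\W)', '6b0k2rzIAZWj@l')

Because the pattern has a capturing group, `split` also inserts each captured text between the pieces.

['', '0k2r', 'l']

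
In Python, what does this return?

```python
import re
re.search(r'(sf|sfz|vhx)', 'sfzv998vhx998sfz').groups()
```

('sf',)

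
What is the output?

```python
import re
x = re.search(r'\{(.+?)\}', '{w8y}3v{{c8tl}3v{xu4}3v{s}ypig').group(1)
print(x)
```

w8y

The match spans [0:5] → '{w8y}'.
Captured: group 1 = 'w8y'.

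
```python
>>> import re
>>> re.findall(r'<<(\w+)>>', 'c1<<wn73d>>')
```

['wn73d']

Walking the string: at [2:11] match '<<wn73d>>', group 1 = 'wn73d'.
Because there's exactly one group, `findall` drops the full match and keeps group 1 from the one hit.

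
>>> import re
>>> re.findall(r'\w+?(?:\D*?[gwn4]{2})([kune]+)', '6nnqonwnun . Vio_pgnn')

Pattern: one or more of a word character (lazy); then zero or more of a non-digit (lazy), then exactly 2 of one of [gwn4] (non-capturing group); then one or more of one of [kune] (captured).
Because the quantifier is non-greedy, it stops expanding at the earliest point where the rest of the pattern can succeed.
Walking the string: at [0:10] match '6nnqonwnun', group 1 = 'nun'; at [13:21] match 'Vio_pgnn', group 1 = 'n'.
With a single group, `findall` returns only what that group captured — 2 items.

['nun', 'n']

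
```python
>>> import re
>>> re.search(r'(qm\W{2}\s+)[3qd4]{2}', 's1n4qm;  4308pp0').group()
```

Pattern: the literal 'qm', then exactly 2 of a non-word character, then one or more of whitespace (captured); then exactly 2 of one of [3qd4].
`search` walks the string left to right and returns the first match it finds.
The match spans [4:11] → 'qm;  43'.
Captured: group 1 = 'qm;  '.

'qm;  43'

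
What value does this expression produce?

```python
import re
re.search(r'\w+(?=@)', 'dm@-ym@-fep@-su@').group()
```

The `(?=…)`/`(?<=…)` assertion just peeks at neighbouring text; it doesn't advance the match position.
The match spans [0:2] → 'dm'.

'dm'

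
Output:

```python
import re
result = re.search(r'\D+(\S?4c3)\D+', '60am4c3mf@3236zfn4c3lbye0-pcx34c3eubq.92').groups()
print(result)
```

('4c3',)

The pattern matches one or more of a non-digit; then optionally a non-whitespace character, then the literal '4c3' (captured); then one or more of a non-digit.
`re.search` tries every starting position until one works.
The match spans [2:10] → 'am4c3mf@'.
Captured: group 1 = '4c3'.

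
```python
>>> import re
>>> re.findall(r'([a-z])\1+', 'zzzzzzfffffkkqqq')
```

The backreference `\1` re-matches whatever the first group consumed, character for character.
Matches: at [0:6] match 'zzzzzz', group 1 = 'z'; at [6:11] match 'fffff', group 1 = 'f'; at [11:13] match 'kk', group 1 = 'k'; at [13:16] match 'qqq', group 1 = 'q'.
`findall` collects group 1 from each match (4 total).

['z', 'f', 'k', 'q']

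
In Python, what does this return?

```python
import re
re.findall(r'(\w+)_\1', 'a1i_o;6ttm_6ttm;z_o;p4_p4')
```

After group 1 captures some text, `\1` only succeeds where that same text appears again.
Walking the string: at [6:15] match '6ttm_6ttm', group 1 = '6ttm'; at [20:25] match 'p4_p4', group 1 = 'p4'.
`findall` collects group 1 from each match (2 total).

['6ttm', 'p4']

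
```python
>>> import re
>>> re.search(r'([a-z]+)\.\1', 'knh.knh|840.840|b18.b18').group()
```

A backreference is literal: `\1` must see the identical characters the first group matched.
The match spans [0:7] → 'knh.knh'.

'knh.knh'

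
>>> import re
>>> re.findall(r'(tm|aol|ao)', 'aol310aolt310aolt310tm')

['aol', 'aol', 'aol', 'tm']

The regex engine tests alternatives in the order written; an earlier branch that matches wins even if a later one would match more.
One capturing group, so `findall` returns just the captured substring from each match — 4 in all.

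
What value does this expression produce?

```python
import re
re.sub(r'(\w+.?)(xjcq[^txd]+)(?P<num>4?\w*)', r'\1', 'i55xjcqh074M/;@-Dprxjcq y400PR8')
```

'i55 y400PR8'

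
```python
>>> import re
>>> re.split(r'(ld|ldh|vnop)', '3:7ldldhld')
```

['3:7', 'ld', '', 'ld', 'h', 'ld', '']

Alternation tries branches left to right and keeps the first one that lets the overall match succeed at that position.
Because the pattern has a capturing group, `split` also inserts each captured text between the pieces.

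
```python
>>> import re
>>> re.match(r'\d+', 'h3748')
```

None

Pattern: one or more of a digit.
With `match`, the pattern is implicitly anchored at the beginning.
Here position 0 doesn't satisfy it, so the call returns None.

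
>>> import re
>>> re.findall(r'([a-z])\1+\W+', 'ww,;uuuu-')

['w', 'u']

`\1` is not a pattern — it's the concrete string captured by group 1, re-applied verbatim.
Walking the string: at [0:4] match 'ww,;', group 1 = 'w'; at [4:9] match 'uuuu-', group 1 = 'u'.
With a single group, `findall` returns only what that group captured — 2 items.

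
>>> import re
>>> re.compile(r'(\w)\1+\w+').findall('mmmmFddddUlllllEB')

['m']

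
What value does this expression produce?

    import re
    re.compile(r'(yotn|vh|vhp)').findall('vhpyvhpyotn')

`|` is ordered: at each position the engine commits to the first alternative that works.
Scanning left to right: at [0:2] match 'vh', group 1 = 'vh'; at [4:6] match 'vh', group 1 = 'vh'; at [7:11] match 'yotn', group 1 = 'yotn'.
One capturing group, so `findall` returns just the captured substring from each match — 3 in all.

['vh', 'vh', 'yotn']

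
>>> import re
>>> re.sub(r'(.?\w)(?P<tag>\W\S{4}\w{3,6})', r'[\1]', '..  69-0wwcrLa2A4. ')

'..  [69]. '

The pattern matches optionally any character, then a word character (captured); then a non-word character, then exactly 4 of a non-whitespace character, then 3 to 6 of a word character (captured as 'tag').
Matches: at [4:17] → '69-0wwcrLa2A4'.
`\1` in the replacement pulls in group 1's text for each match.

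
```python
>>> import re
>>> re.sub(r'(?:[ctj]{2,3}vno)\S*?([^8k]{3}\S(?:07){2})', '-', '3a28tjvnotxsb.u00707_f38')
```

'3a28-_f38'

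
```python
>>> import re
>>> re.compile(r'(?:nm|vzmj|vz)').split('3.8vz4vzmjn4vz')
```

Alternation tries branches left to right and keeps the first one that lets the overall match succeed at that position.
Splitting on the pattern gives 4 pieces.

['3.8', '4', 'n4', '']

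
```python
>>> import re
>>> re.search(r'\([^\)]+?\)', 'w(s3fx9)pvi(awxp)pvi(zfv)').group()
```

'(s3fx9)'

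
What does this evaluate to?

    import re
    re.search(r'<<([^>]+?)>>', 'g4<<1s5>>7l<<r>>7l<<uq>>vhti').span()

`re.search` scans for the first position where the pattern succeeds.
The match spans [2:9] → '<<1s5>>'.
Captured: group 1 = '1s5'.

(2, 9)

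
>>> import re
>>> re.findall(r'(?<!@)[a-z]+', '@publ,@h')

['ubl']

A negative assertion filters positions out without eating any characters.
Matches: at [2:5] → 'ubl'.
Since nothing is captured, `findall` lists the 1 matched substring directly.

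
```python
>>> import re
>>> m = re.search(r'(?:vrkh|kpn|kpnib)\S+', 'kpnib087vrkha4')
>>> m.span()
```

The match spans [0:14] → 'kpnib087vrkha4'.

(0, 14)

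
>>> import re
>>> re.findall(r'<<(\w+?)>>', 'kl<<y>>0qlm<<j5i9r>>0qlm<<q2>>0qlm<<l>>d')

Walking the string: at [2:7] match '<<y>>', group 1 = 'y'; at [11:20] match '<<j5i9r>>', group 1 = 'j5i9r'; at [24:30] match '<<q2>>', group 1 = 'q2'; at [34:39] match '<<l>>', group 1 = 'l'.
`findall` collects group 1 from each match (4 total).

['y', 'j5i9r', 'q2', 'l']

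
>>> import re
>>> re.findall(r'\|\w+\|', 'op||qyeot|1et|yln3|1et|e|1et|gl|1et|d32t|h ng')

Matches: at [3:10] → '|qyeot|'; at [13:19] → '|yln3|'; at [22:25] → '|e|'; at [28:32] → '|gl|'; at [35:41] → '|d32t|'.
`findall` yields the raw match text (5 of them) because the pattern has no groups.

['|qyeot|', '|yln3|', '|e|', '|gl|', '|d32t|']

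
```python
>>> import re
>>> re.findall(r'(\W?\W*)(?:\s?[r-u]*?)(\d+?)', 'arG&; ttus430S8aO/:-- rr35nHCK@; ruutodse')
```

This matches optionally a non-word character, then zero or more of a non-word character (captured); then optionally whitespace, then zero or more of a character in [r-u] (lazy) (non-capturing group); then one or more of a digit (lazy) (captured).
Scanning left to right: at [3:11] match '&; ttus4', groups = ('&; ', '4'); at [11:12] match '3', groups = ('', '3'); at [12:13] match '0', groups = ('', '0'); at [14:15] match '8', groups = ('', '8'); at [17:25] match '/:-- rr3', groups = ('/:-- ', '3'); ….
`findall` packs the 2 group values into a tuple for every match.

[('&; ', '4'), ('', '3'), ('', '0'), ('', '8'), ('/:-- ', '3'), ('', '5')]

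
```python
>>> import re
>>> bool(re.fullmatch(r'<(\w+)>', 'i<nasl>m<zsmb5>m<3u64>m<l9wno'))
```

For `fullmatch`, every character of the input must be accounted for by the pattern.
Here there's no way to consume every character, so the call returns None, and `bool(None)` is False.

False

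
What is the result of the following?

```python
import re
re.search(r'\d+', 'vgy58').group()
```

'58'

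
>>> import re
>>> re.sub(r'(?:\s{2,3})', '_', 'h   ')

Pattern: 2 to 3 of whitespace (non-capturing group).
Each match is replaced by '_'.

'h_'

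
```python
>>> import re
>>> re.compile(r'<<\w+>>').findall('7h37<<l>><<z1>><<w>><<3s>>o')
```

No capturing groups, so `findall` returns the 4 full match strings.

['<<l>>', '<<z1>>', '<<w>>', '<<3s>>']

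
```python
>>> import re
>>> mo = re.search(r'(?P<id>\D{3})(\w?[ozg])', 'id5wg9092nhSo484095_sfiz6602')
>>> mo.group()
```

'nhSo'

The match spans [9:13] → 'nhSo'.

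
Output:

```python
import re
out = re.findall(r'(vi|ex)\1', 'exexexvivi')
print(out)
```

['ex', 'vi']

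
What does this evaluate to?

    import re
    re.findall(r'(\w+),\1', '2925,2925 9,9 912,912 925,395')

`\1` has to match the exact text group 1 already captured.
Because there's exactly one group, `findall` drops the full match and keeps group 1 from each hit.

['2925', '9', '912']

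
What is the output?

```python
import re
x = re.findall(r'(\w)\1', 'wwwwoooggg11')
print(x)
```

A backreference is literal: `\1` must see the identical characters the first group matched.
Scanning left to right: at [0:2] match 'ww', group 1 = 'w'; at [2:4] match 'ww', group 1 = 'w'; at [4:6] match 'oo', group 1 = 'o'; at [7:9] match 'gg', group 1 = 'g'; at [10:12] match '11', group 1 = '1'.
One capturing group, so `findall` returns just the captured substring from each match — 5 in all.

['w', 'w', 'o', 'g', '1']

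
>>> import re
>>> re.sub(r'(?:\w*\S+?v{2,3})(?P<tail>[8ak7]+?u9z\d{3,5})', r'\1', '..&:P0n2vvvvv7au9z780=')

'7au9z780='

This matches zero or more of a word character, then one or more of a non-whitespace character (lazy), then 2 to 3 of the literal 'v' (non-capturing group); then one or more of one of [8ak7] (lazy), then the literal 'u9z', then 3 to 5 of a digit (captured as 'tail').
Matches: at [0:21] → '..&:P0n2vvvvv7au9z780'.
Each match is replaced using the text its own group 1 captured.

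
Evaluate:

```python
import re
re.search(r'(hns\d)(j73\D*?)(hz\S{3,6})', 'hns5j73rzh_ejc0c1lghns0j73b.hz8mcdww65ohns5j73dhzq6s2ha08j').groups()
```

('hns0', 'j73b.', 'hz8mcdww')

The match spans [19:36] → 'hns0j73b.hz8mcdww'.
Captured: group 1 = 'hns0', group 2 = 'j73b.', group 3 = 'hz8mcdww'.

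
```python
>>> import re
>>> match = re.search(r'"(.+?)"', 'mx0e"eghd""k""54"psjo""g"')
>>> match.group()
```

'"eghd"'

`re.search` scans for the first position where the pattern succeeds.
The match spans [4:10] → '"eghd"'.
Captured: group 1 = 'eghd'.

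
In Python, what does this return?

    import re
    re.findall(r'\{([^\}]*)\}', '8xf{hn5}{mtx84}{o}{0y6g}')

Matches: at [3:8] match '{hn5}', group 1 = 'hn5'; at [8:15] match '{mtx84}', group 1 = 'mtx84'; at [15:18] match '{o}', group 1 = 'o'; at [18:24] match '{0y6g}', group 1 = '0y6g'.
With a single group, `findall` returns only what that group captured — 4 items.

['hn5', 'mtx84', 'o', '0y6g']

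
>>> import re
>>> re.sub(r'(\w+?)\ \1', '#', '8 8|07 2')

'#|07 2'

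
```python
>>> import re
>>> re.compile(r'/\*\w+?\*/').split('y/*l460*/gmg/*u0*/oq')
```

['y', 'gmg', 'oq']

Matches to split on: at [1:9] → '/*l460*/'; at [12:18] → '/*u0*/'.
Splitting on the pattern gives 3 pieces.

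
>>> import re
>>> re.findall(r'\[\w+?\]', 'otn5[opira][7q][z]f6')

['[opira]', '[7q]', '[z]']

Since nothing is captured, `findall` lists the 3 matched substrings directly.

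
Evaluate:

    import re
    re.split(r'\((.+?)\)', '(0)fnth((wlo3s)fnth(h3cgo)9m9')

['', '0', 'fnth', '(wlo3s', 'fnth', 'h3cgo', '9m9']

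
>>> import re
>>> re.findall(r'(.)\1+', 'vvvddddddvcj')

['v', 'd']

`\1` has to match the exact text group 1 already captured.
Matches: at [0:3] match 'vvv', group 1 = 'v'; at [3:9] match 'dddddd', group 1 = 'd'.
`findall` collects group 1 from each match (2 total).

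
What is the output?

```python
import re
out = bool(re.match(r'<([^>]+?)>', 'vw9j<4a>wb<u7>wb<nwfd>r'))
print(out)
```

False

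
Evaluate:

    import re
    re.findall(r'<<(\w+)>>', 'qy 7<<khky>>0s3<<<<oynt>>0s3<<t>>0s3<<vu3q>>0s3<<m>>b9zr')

One capturing group, so `findall` returns just the captured substring from each match — 5 in all.

['khky', 'oynt', 't', 'vu3q', 'm']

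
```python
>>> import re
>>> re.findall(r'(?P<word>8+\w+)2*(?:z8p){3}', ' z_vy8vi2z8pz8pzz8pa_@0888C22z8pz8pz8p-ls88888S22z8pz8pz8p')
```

This matches one or more of a literal '8', then one or more of a word character (captured as 'word'); then zero or more of the literal '2', then the literal 'z8p' repeated 3 times.
Scanning left to right: at [23:38] match '888C22z8pz8pz8p', group 1 = '888C22'; at [41:58] match '88888S22z8pz8pz8p', group 1 = '88888S22'.
One capturing group, so `findall` returns just the captured substring from each match — 2 in all.

['888C22', '88888S22']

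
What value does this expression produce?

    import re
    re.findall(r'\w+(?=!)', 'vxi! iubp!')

The lookaround is zero-width — it requires the adjacent text to match without consuming it, so the asserted text isn't part of the match.
With no groups in the pattern, `findall` gives back each whole match — 2 here.

['vxi', 'iubp']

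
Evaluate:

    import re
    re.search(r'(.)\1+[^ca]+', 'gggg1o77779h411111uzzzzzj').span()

The backreference `\1` re-matches whatever the first group consumed, character for character.
`re.search` tries every starting position until one works.
The match spans [0:25] → 'gggg1o77779h411111uzzzzzj'.
Captured: group 1 = 'g'.

(0, 25)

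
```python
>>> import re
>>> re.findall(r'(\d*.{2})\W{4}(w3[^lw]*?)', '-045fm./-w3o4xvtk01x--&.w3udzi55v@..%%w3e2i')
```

Pattern: zero or more of a digit, then exactly 2 of any character (captured); then exactly 4 of a non-word character; then the literal 'w3', then zero or more of any character except [lw] (lazy) (captured).
Scanning left to right: at [17:26] match '01x--&.w3', groups = ('01x', 'w3'); at [30:40] match '55v@..%%w3', groups = ('55v@', 'w3').
2 groups means each result is a tuple of 2 captured strings — 2 here.

[('01x', 'w3'), ('55v@', 'w3')]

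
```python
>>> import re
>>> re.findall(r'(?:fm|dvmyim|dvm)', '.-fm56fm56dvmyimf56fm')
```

['fm', 'fm', 'dvmyim', 'fm']

Alternation isn't longest-match — the leftmost alternative that fits at this position is chosen.
Walking the string: at [2:4] → 'fm'; at [6:8] → 'fm'; at [10:16] → 'dvmyim'; at [19:21] → 'fm'.
No capturing groups, so `findall` returns the 4 full match strings.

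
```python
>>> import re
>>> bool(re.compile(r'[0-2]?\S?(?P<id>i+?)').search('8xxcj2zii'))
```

This matches optionally a character in [0-2], then optionally a non-whitespace character; then one or more of a literal 'i' (lazy) (captured as 'id').
`search` walks the string left to right and returns the first match it finds.
The match spans [5:8] → '2zi'.
Captured: group 1 = 'i'.

True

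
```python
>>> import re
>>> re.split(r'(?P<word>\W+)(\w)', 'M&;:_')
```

Because the pattern has a capturing group, `split` also inserts each captured text between the pieces.

['M', '&;:', '_', '']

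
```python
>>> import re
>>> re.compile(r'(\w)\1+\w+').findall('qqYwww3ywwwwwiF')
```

`\1` is not a pattern — it's the concrete string captured by group 1, re-applied verbatim.
One capturing group, so `findall` returns just the captured substring from the one match — 1 in all.

['q']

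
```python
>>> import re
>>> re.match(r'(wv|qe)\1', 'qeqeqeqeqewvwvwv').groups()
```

('qe',)

After group 1 captures some text, `\1` only succeeds where that same text appears again.
`match` is anchored at position 0; if the pattern doesn't fit there, it returns None.
The match spans [0:4] → 'qeqe'.
Captured: group 1 = 'qe'.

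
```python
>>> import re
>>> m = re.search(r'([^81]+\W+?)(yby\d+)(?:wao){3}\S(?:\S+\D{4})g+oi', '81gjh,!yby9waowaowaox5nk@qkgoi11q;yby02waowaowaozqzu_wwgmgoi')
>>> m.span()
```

Pattern: one or more of any character except [81], then one or more of a non-word character (lazy) (captured); then the literal 'yby', then one or more of a digit (captured); then the literal 'wao' repeated 3 times, then a non-whitespace character; then one or more of a non-whitespace character, then exactly 4 of a non-digit (non-capturing group); then one or more of a literal 'g', then the literal 'oi'.
`re.search` scans for the first position where the pattern succeeds.
The match spans [2:60] → 'gjh,!yby9waowaowaox5nk@qkgoi11q;yby02waowaowaozqzu_wwgmgoi'.
Captured: group 1 = 'gjh,!', group 2 = 'yby9'.

(2, 60)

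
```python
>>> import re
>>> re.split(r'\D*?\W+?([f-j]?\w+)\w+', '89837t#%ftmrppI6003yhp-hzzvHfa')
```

['89837', 'ftmrppI6003yh', '', 'hzzvHf', '']

The pattern matches zero or more of a non-digit (lazy), then one or more of a non-word character (lazy); then optionally a character in [f-j], then one or more of a word character (captured); then one or more of a word character.
Matches to split on: at [5:22] → 't#%ftmrppI6003yhp'; at [22:30] → '-hzzvHfa'.
Because the pattern has a capturing group, `split` also inserts each captured text between the pieces.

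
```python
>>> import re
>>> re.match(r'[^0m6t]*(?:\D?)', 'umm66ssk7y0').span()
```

`re.match` only tries the pattern at the start of the string.
The match spans [0:2] → 'um'.

(0, 2)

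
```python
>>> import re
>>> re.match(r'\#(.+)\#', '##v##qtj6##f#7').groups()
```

With `match`, the pattern is implicitly anchored at the beginning.
The match spans [0:13] → '##v##qtj6##f#'.
Captured: group 1 = '#v##qtj6##f'.

('#v##qtj6##f',)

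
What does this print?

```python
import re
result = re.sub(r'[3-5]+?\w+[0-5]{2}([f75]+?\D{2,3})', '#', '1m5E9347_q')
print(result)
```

`sub` substitutes '#' at each match site.

1m#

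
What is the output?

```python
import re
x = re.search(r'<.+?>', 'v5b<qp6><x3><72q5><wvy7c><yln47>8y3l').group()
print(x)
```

<qp6>

The match spans [3:8] → '<qp6>'.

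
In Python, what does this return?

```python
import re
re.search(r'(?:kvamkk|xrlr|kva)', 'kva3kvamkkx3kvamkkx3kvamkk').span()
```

(0, 3)

Unlike `match`, `search` isn't anchored — it looks for the pattern anywhere in the string.
The match spans [0:3] → 'kva'.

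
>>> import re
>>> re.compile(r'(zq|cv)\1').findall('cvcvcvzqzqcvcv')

['cv', 'zq', 'cv']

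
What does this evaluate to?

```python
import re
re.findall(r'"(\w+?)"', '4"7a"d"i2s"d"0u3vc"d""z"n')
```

Matches: at [1:5] match '"7a"', group 1 = '7a'; at [6:11] match '"i2s"', group 1 = 'i2s'; at [12:19] match '"0u3vc"', group 1 = '0u3vc'; at [21:24] match '"z"', group 1 = 'z'.
Because there's exactly one group, `findall` drops the full match and keeps group 1 from each hit.

['7a', 'i2s', '0u3vc', 'z']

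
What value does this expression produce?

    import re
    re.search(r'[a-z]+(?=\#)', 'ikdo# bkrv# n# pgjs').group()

The `(?=…)`/`(?<=…)` assertion just peeks at neighbouring text; it doesn't advance the match position.
`re.search` tries every starting position until one works.
The match spans [0:4] → 'ikdo'.

'ikdo'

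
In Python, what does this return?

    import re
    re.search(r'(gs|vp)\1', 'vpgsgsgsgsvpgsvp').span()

`\1` is not a pattern — it's the concrete string captured by group 1, re-applied verbatim.
The match spans [2:6] → 'gsgs'.

(2, 6)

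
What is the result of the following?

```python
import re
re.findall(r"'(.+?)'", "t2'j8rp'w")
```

Scanning left to right: at [2:8] match "'j8rp'", group 1 = 'j8rp'.
`findall` collects group 1 from the one match (1 total).

['j8rp']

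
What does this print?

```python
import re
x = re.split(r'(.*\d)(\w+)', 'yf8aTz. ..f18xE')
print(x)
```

Pattern: zero or more of any character, then a digit (captured); then one or more of a word character (captured).
Matches to split on: at [0:15] → 'yf8aTz. ..f18xE'.
With a capturing group present, the delimiter's captured portion is kept in the result list.

['', 'yf8aTz. ..f18', 'xE', '']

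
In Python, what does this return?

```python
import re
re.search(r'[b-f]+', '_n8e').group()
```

Pattern: one or more of a character in [b-f].
`re.search` tries every starting position until one works.
The match spans [3:4] → 'e'.

'e'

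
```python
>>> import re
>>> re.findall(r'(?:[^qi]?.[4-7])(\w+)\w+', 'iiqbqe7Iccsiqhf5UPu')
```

['Iccsiqhf5UP']

With a single group, `findall` returns only what that group captured — 1 item.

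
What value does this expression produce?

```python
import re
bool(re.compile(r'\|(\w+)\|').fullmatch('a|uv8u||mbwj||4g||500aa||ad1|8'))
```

`re.fullmatch` is like wrapping the pattern in `^…$` (in single-line mode).
Here there's no way to consume every character, so the call returns None, and `bool(None)` is False.

False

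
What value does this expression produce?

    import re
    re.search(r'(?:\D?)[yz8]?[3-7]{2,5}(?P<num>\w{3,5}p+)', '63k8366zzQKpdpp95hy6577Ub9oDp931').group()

'k8366zzQKp'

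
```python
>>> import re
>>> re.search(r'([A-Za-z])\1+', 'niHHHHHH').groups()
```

('H',)

`\1` has to match the exact text group 1 already captured.
`re.search` scans for the first position where the pattern succeeds.
The match spans [2:8] → 'HHHHHH'.
Captured: group 1 = 'H'.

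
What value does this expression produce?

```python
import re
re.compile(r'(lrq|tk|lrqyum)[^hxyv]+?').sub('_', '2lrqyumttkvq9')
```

'2_tkvq9'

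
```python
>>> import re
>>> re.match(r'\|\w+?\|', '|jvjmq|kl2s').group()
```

`re.match` only tries the pattern at the start of the string.
The match spans [0:7] → '|jvjmq|'.

'|jvjmq|'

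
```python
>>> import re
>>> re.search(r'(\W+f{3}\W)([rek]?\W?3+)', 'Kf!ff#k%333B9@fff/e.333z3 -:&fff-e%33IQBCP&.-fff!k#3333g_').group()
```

Pattern: one or more of a non-word character, then exactly 3 of the literal 'f', then a non-word character (captured); then optionally one of [rek], then optionally a non-word character, then one or more of a literal '3' (captured).
The match spans [13:23] → '@fff/e.333'.

'@fff/e.333'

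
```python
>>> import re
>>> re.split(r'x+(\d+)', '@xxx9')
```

This matches one or more of a literal 'x'; then one or more of a digit (captured).
Matches to split on: at [1:5] → 'xxx9'.
`re.split` interleaves the captured-group text with the surrounding fragments.

['@', '9', '']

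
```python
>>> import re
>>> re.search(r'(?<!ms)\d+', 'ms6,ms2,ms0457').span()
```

(11, 14)

A negative assertion filters positions out without eating any characters.
`re.search` tries every starting position until one works.
The match spans [11:14] → '457'.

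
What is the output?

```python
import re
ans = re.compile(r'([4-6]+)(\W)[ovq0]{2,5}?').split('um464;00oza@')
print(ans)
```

This matches one or more of a character in [4-6] (captured); then a non-word character (captured); then 2 to 5 of one of [ovq0] (lazy).
Because the quantifier is non-greedy, it stops expanding at the earliest point where the rest of the pattern can succeed.
Matches to split on: at [2:8] → '464;00'.
`re.split` interleaves the captured-group text with the surrounding fragments.

['um', '464', ';', 'oza@']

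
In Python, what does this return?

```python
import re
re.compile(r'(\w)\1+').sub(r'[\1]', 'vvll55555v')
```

'[v][l][5]v'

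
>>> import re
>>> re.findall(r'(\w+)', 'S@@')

['S']

This matches one or more of a word character (captured).
Because there's exactly one group, `findall` drops the full match and keeps group 1 from the one hit.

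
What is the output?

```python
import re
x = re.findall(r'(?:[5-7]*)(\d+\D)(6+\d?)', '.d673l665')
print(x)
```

[('3l', '665')]

Pattern: zero or more of a character in [5-7] (non-capturing group); then one or more of a digit, then a non-digit (captured); then one or more of a literal '6', then optionally a digit (captured).
With 2 capturing groups, `findall` returns a 2-tuple per match.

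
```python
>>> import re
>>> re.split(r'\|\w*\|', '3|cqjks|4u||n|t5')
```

['3', '4u', 'n|t5']

Matches to split on: at [1:8] → '|cqjks|'; at [10:12] → '||'.
`split` removes every match and returns the 3 fragments in between.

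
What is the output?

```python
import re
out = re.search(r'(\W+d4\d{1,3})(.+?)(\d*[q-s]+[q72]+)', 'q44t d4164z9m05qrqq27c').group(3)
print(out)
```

The match spans [4:21] → ' d4164z9m05qrqq27'.
Captured: group 1 = ' d4164', group 2 = 'z9m', group 3 = '05qrqq27'.

05qrqq27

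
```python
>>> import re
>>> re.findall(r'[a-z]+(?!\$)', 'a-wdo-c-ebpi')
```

['a', 'wdo', 'c', 'ebpi']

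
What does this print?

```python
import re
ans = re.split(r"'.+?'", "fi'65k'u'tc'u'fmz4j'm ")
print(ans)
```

The `?` after the quantifier makes it lazy — it takes as little as possible before letting the rest of the pattern try.
Matches to split on: at [2:7] → "'65k'"; at [8:12] → "'tc'"; at [13:20] → "'fmz4j'".
Each match becomes a cut point; 4 segments remain.

['fi', 'u', 'u', 'm ']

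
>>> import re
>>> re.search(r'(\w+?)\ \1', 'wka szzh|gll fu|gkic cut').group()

After group 1 captures some text, `\1` only succeeds where that same text appears again.
`re.search` scans for the first position where the pattern succeeds.
The match spans [19:22] → 'c c'.
Captured: group 1 = 'c'.

'c c'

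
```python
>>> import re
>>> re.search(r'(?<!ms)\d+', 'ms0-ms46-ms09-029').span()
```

(7, 8)

`(?!…)`/`(?<!…)` only lets a position through if the neighbouring text does NOT match; no characters are consumed.
`re.search` scans for the first position where the pattern succeeds.
The match spans [7:8] → '6'.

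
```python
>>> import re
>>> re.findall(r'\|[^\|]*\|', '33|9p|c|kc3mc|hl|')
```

['|9p|', '|kc3mc|']

`findall` yields the raw match text (2 of them) because the pattern has no groups.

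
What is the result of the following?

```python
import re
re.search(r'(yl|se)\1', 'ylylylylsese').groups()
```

After group 1 captures some text, `\1` only succeeds where that same text appears again.
Unlike `match`, `search` isn't anchored — it looks for the pattern anywhere in the string.
The match spans [0:4] → 'ylyl'.
Captured: group 1 = 'yl'.

('yl',)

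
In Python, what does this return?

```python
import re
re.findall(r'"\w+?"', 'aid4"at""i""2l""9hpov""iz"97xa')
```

['"at"', '"i"', '"2l"', '"9hpov"', '"iz"']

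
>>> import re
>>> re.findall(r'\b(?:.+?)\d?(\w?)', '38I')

['I']

Pattern: a word boundary (`\b`, zero-width); then one or more of any character (lazy) (non-capturing group); then optionally a digit; then optionally a word character (captured).
A non-greedy quantifier consumes as few characters as it can — just enough that the remainder of the pattern still matches from where it stops; whatever follows it matches normally.
Scanning left to right: at [0:3] match '38I', group 1 = 'I'.
`findall` collects group 1 from the one match (1 total).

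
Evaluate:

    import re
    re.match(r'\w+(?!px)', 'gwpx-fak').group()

'gwpx'

The negative lookahead/lookbehind blocks any match where the forbidden context is present.
`re.match` only tries the pattern at the start of the string.
The match spans [0:4] → 'gwpx'.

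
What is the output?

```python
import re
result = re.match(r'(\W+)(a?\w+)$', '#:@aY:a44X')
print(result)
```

With `match`, the pattern is implicitly anchored at the beginning.
Here the string doesn't start with a match, so the call returns None.

None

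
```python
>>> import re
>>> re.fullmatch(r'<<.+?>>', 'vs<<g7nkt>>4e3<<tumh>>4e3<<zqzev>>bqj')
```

None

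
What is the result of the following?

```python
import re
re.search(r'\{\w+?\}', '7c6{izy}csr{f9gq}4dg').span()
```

(3, 8)

The match spans [3:8] → '{izy}'.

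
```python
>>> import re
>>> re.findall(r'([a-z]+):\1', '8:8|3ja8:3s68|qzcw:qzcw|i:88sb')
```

`\1` has to match the exact text group 1 already captured.
Matches: at [14:23] match 'qzcw:qzcw', group 1 = 'qzcw'.
`findall` collects group 1 from the one match (1 total).

['qzcw']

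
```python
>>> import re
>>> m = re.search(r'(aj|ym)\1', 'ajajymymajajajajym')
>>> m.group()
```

The backreference `\1` re-matches whatever the first group consumed, character for character.
`re.search` tries every starting position until one works.
The match spans [0:4] → 'ajaj'.
Captured: group 1 = 'aj'.

'ajaj'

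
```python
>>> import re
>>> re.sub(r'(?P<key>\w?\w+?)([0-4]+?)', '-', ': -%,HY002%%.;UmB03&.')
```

': -%,--%%.;-3&.'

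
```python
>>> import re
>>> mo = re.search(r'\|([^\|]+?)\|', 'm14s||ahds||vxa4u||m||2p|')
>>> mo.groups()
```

Unlike `match`, `search` isn't anchored — it looks for the pattern anywhere in the string.
The match spans [5:11] → '|ahds|'.
Captured: group 1 = 'ahds'.

('ahds',)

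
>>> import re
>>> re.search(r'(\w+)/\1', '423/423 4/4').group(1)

The match spans [0:7] → '423/423'.
Captured: group 1 = '423'.

'423'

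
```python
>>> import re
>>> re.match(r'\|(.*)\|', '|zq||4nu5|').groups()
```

('zq||4nu5',)

`match` is anchored at position 0; if the pattern doesn't fit there, it returns None.
The match spans [0:10] → '|zq||4nu5|'.
Captured: group 1 = 'zq||4nu5'.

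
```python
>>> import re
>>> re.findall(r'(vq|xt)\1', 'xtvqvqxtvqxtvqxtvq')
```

A backreference is literal: `\1` must see the identical characters the first group matched.
With a single group, `findall` returns only what that group captured — 1 item.

['vq']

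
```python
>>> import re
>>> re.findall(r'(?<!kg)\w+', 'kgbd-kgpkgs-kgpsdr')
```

`(?!…)`/`(?<!…)` only lets a position through if the neighbouring text does NOT match; no characters are consumed.
`findall` yields the raw match text (3 of them) because the pattern has no groups.

['kgbd', 'kgpkgs', 'kgpsdr']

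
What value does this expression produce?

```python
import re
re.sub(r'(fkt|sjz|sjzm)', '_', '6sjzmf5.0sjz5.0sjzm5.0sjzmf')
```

Branches in `(...|...)` are attempted left-to-right; the first branch that allows the whole pattern to succeed is taken.
Every occurrence is swapped for '_'.

'6_mf5.0_5.0_m5.0_mf'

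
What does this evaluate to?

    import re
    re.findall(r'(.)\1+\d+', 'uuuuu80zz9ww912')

`\1` is not a pattern — it's the concrete string captured by group 1, re-applied verbatim.
Walking the string: at [0:7] match 'uuuuu80', group 1 = 'u'; at [7:10] match 'zz9', group 1 = 'z'; at [10:15] match 'ww912', group 1 = 'w'.
Because there's exactly one group, `findall` drops the full match and keeps group 1 from each hit.

['u', 'z', 'w']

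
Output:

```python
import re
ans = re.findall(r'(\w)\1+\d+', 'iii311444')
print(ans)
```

A backreference is literal: `\1` must see the identical characters the first group matched.
Matches: at [0:9] match 'iii311444', group 1 = 'i'.
One capturing group, so `findall` returns just the captured substring from the one match — 1 in all.

['i']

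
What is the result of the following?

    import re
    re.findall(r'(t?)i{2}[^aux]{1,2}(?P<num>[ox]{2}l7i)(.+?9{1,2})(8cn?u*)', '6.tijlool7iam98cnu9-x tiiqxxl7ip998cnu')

[('t', 'xxl7i', 'p99', '8cnu')]

`findall` packs the 4 group values into a tuple for every match.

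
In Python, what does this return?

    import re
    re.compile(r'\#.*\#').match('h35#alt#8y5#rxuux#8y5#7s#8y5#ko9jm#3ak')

None

`re.match` only tries the pattern at the start of the string.
Here the pattern fails at index 0, so the call returns None.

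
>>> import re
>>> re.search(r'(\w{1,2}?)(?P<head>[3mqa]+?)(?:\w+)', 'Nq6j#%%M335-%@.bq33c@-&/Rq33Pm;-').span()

(0, 4)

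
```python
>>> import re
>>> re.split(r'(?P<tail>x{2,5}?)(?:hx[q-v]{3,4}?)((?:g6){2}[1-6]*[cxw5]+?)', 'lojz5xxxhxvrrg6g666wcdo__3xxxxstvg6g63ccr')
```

The `?` after the quantifier makes it lazy — it takes as little as possible before letting the rest of the pattern try.
With a capturing group present, the delimiter's captured portion is kept in the result list.

['lojz5', 'xxx', 'g6g666w', 'cdo__3xxxxstvg6g63ccr']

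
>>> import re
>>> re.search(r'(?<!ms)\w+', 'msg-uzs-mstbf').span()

(0, 3)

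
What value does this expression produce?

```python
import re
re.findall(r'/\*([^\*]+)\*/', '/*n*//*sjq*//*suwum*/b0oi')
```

['n', 'sjq', 'suwum']

Scanning left to right: at [0:5] match '/*n*/', group 1 = 'n'; at [5:12] match '/*sjq*/', group 1 = 'sjq'; at [12:21] match '/*suwum*/', group 1 = 'suwum'.
With a single group, `findall` returns only what that group captured — 3 items.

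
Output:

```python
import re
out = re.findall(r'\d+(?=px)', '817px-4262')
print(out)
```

The `(?=…)`/`(?<=…)` assertion just peeks at neighbouring text; it doesn't advance the match position.
Scanning left to right: at [0:3] → '817'.
With no groups in the pattern, `findall` gives back each whole match — 1 here.

['817']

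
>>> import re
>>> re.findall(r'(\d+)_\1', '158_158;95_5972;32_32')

The backreference `\1` re-matches whatever the first group consumed, character for character.
Walking the string: at [0:7] match '158_158', group 1 = '158'; at [9:12] match '5_5', group 1 = '5'; at [16:21] match '32_32', group 1 = '32'.
`findall` collects group 1 from each match (3 total).

['158', '5', '32']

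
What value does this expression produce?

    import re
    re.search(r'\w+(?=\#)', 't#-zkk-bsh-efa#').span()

The lookaround is zero-width — it requires the adjacent text to match without consuming it, so the asserted text isn't part of the match.
`re.search` scans for the first position where the pattern succeeds.
The match spans [0:1] → 't'.

(0, 1)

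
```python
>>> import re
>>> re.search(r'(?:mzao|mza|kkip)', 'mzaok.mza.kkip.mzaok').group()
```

Alternation tries branches left to right and keeps the first one that lets the overall match succeed at that position.
`re.search` tries every starting position until one works.
The match spans [0:4] → 'mzao'.

'mzao'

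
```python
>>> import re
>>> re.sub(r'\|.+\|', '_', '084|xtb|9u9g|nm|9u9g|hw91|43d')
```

'084_43d'

Every occurrence is swapped for '_'.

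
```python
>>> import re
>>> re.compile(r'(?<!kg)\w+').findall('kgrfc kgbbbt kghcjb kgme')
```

Because the assertion is negative and zero-width, positions next to the forbidden text are skipped.
Scanning left to right: at [0:5] → 'kgrfc'; at [6:12] → 'kgbbbt'; at [13:19] → 'kghcjb'; at [20:24] → 'kgme'.
With no groups in the pattern, `findall` gives back each whole match — 4 here.

['kgrfc', 'kgbbbt', 'kghcjb', 'kgme']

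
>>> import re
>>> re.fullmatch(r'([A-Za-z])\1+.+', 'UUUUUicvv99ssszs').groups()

('U',)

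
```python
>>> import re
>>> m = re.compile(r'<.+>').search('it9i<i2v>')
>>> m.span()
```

The match spans [4:9] → '<i2v>'.

(4, 9)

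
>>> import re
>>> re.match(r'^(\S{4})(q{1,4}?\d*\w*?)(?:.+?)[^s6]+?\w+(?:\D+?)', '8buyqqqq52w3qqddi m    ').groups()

This matches anchored at the start of the string; then exactly 4 of a non-whitespace character (captured); then 1 to 4 of the literal 'q' (lazy), then zero or more of a digit, then zero or more of a word character (lazy) (captured); then one or more of any character (lazy) (non-capturing group); then one or more of any character except [s6] (lazy), then one or more of a word character; then one or more of a non-digit (lazy) (non-capturing group).
Because the quantifier is non-greedy, it stops expanding at the earliest point where the rest of the pattern can succeed.
`re.match` won't scan ahead — the pattern has to work from the very first character.
The match spans [0:18] → '8buyqqqq52w3qqddi '.
Captured: group 1 = '8buy', group 2 = 'q'.

('8buy', 'q')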